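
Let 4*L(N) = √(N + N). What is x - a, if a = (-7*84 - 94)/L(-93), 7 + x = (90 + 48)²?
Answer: 19037 - 44*I*√186/3 ≈ 19037.0 - 200.03*I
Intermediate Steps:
L(N) = √2*√N/4 (L(N) = √(N + N)/4 = √(2*N)/4 = (√2*√N)/4 = √2*√N/4)
x = 19037 (x = -7 + (90 + 48)² = -7 + 138² = -7 + 19044 = 19037)
a = 44*I*√186/3 (a = (-7*84 - 94)/((√2*√(-93)/4)) = (-588 - 94)/((√2*(I*√93)/4)) = -682*(-2*I*√186/93) = -(-44)*I*√186/3 = 44*I*√186/3 ≈ 200.03*I)
x - a = 19037 - 44*I*√186/3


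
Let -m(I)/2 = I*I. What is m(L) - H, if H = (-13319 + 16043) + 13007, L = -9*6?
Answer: -21563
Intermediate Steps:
L = -54
H = 15731 (H = 2724 + 13007 = 15731)
m(I) = -2*I**2 (m(I) = -2*I*I = -2*I**2)
m(L) - H = -2*(-54)**2 - 1*15731 = -2*2916 - 15731 = -5832 - 15731 = -21563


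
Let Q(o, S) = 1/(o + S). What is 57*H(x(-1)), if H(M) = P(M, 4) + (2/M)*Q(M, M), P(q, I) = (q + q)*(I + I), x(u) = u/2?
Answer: -228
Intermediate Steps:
x(u) = u/2 (x(u) = u*(½) = u/2)
P(q, I) = 4*I*q (P(q, I) = (2*q)*(2*I) = 4*I*q)
Q(o, S) = 1/(S + o)
H(M) = M⁻² + 16*M (H(M) = 4*4*M + (2/M)/(M + M) = 16*M + (2/M)/((2*M)) = 16*M + (2/M)*(1/(2*M)) = 16*M + M⁻² = M⁻² + 16*M)
57*H(x(-1)) = 57*(((½)*(-1))⁻² + 16*((½)*(-1))) = 57*((-½)⁻² + 16*(-½)) = 57*(4 - 8) = 57*(-4) = -228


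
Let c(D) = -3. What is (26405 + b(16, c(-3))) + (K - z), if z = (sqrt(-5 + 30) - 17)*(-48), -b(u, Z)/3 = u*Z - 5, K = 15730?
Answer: 41718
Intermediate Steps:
b(u, Z) = 15 - 3*Z*u (b(u, Z) = -3*(u*Z - 5) = -3*(Z*u - 5) = -3*(-5 + Z*u) = 15 - 3*Z*u)
z = 576 (z = (sqrt(25) - 17)*(-48) = (5 - 17)*(-48) = -12*(-48) = 576)
(26405 + b(16, c(-3))) + (K - z) = (26405 + (15 - 3*(-3)*16)) + (15730 - 1*576) = (26405 + (15 + 144)) + (15730 - 576) = (26405 + 159) + 15154 = 26564 + 15154 = 41718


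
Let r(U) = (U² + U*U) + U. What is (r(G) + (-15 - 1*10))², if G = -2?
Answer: 361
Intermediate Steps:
r(U) = U + 2*U² (r(U) = (U² + U²) + U = 2*U² + U = U + 2*U²)
(r(G) + (-15 - 1*10))² = (-2*(1 + 2*(-2)) + (-15 - 1*10))² = (-2*(1 - 4) + (-15 - 10))² = (-2*(-3) - 25)² = (6 - 25)² = (-19)² = 361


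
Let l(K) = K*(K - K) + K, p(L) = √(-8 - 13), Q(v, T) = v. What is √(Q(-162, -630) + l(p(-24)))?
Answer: √(-162 + I*√21) ≈ 0.18 + 12.729*I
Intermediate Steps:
p(L) = I*√21 (p(L) = √(-21) = I*√21)
l(K) = K (l(K) = K*0 + K = 0 + K = K)
√(Q(-162, -630) + l(p(-24))) = √(-162 + I*√21)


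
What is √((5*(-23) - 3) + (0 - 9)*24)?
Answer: I*√334 ≈ 18.276*I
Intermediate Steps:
√((5*(-23) - 3) + (0 - 9)*24) = √((-115 - 3) - 9*24) = √(-118 - 216) = √(-334) = I*√334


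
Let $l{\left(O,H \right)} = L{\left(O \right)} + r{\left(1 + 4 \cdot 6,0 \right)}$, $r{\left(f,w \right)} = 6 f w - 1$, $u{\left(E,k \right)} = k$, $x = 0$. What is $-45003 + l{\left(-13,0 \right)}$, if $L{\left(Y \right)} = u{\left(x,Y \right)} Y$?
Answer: $-44835$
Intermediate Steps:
$r{\left(f,w \right)} = -1 + 6 f w$ ($r{\left(f,w \right)} = 6 f w - 1 = -1 + 6 f w$)
$L{\left(Y \right)} = Y^{2}$ ($L{\left(Y \right)} = Y Y = Y^{2}$)
$l{\left(O,H \right)} = -1 + O^{2}$ ($l{\left(O,H \right)} = O^{2} - \left(1 - 6 \left(1 + 4 \cdot 6\right) 0\right) = O^{2} - \left(1 - 6 \left(1 + 24\right) 0\right) = O^{2} - \left(1 - 0\right) = O^{2} + \left(-1 + 0\right) = O^{2} - 1 = -1 + O^{2}$)
$-45003 + l{\left(-13,0 \right)} = -45003 - \left(1 - \left(-13\right)^{2}\right) = -45003 + \left(-1 + 169\right) = -45003 + 168 = -44835$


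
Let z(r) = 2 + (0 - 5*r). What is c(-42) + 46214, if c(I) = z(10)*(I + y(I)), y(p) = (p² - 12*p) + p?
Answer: -58618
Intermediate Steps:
z(r) = 2 - 5*r
y(p) = p² - 11*p
c(I) = -48*I - 48*I*(-11 + I) (c(I) = (2 - 5*10)*(I + I*(-11 + I)) = (2 - 50)*(I + I*(-11 + I)) = -48*(I + I*(-11 + I)) = -48*I - 48*I*(-11 + I))
c(-42) + 46214 = 48*(-42)*(10 - 1*(-42)) + 46214 = 48*(-42)*(10 + 42) + 46214 = 48*(-42)*52 + 46214 = -104832 + 46214 = -58618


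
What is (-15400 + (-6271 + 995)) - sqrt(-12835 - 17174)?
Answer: -20676 - I*sqrt(30009) ≈ -20676.0 - 173.23*I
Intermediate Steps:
(-15400 + (-6271 + 995)) - sqrt(-12835 - 17174) = (-15400 - 5276) - sqrt(-30009) = -20676 - I*sqrt(30009)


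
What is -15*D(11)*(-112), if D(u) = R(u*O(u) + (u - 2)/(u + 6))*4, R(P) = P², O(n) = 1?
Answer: 258155520/289 ≈ 8.9327e+5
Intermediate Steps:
D(u) = 4*(u + (-2 + u)/(6 + u))² (D(u) = (u*1 + (u - 2)/(u + 6))²*4 = (u + (-2 + u)/(6 + u))²*4 = 4*(u + (-2 + u)/(6 + u))²)
-15*D(11)*(-112) = -60*(-2 + 11 + 11*(6 + 11))²/(6 + 11)²*(-112) = -60*(-2 + 11 + 11*17)²/17²*(-112) = -60*(-2 + 11 + 187)²/289*(-112) = -60*196²/289*(-112) = -60*38416/289*(-112) = -15*153664/289*(-112) = -2304960/289*(-112) = 258155520/289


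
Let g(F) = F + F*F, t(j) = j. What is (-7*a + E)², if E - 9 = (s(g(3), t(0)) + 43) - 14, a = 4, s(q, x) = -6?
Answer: 16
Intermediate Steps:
g(F) = F + F²
E = 32 (E = 9 + ((-6 + 43) - 14) = 9 + (37 - 14) = 9 + 23 = 32)
(-7*a + E)² = (-7*4 + 32)² = (-28 + 32)² = 4² = 16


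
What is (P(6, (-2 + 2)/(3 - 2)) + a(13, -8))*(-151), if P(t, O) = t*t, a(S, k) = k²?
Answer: -15100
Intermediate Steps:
P(t, O) = t²
(P(6, (-2 + 2)/(3 - 2)) + a(13, -8))*(-151) = (6² + (-8)²)*(-151) = (36 + 64)*(-151) = 100*(-151) = -15100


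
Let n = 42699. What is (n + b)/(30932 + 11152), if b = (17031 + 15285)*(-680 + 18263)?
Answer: 189418309/14028 ≈ 13503.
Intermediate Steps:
b = 568212228 (b = 32316*17583 = 568212228)
(n + b)/(30932 + 11152) = (42699 + 568212228)/(30932 + 11152) = 568254927/42084 = 568254927*(1/42084) = 189418309/14028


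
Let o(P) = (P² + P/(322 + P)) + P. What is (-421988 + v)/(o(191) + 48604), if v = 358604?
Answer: -32515992/43746779 ≈ -0.74328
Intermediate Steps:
o(P) = P + P² + P/(322 + P) (o(P) = (P² + P/(322 + P)) + P = P + P² + P/(322 + P))
(-421988 + v)/(o(191) + 48604) = (-421988 + 358604)/(191*(323 + 191² + 323*191)/(322 + 191) + 48604) = -63384/(191*(323 + 36481 + 61693)/513 + 48604) = -63384/(191*(1/513)*98497 + 48604) = -63384/(18812927/513 + 48604) = -63384/43746779/513 = -63384*513/43746779 = -32515992/43746779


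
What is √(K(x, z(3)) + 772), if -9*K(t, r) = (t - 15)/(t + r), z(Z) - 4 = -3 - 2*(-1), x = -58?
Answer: √21013685/165 ≈ 27.782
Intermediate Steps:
z(Z) = 3 (z(Z) = 4 + (-3 - 2*(-1)) = 4 + (-3 + 2) = 4 - 1 = 3)
K(t, r) = -(-15 + t)/(9*(r + t)) (K(t, r) = -(t - 15)/(9*(t + r)) = -(-15 + t)/(9*(r + t)))
√(K(x, z(3)) + 772) = √((15 - 1*(-58))/(9*(3 - 58)) + 772) = √((⅑)*(15 + 58)/(-55) + 772) = √((⅑)*(-1/55)*73 + 772) = √(-73/495 + 772) = √(382067/495) = √21013685/165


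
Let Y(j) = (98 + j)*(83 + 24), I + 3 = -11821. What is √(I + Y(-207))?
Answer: I*√23487 ≈ 153.25*I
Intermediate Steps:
I = -11824 (I = -3 - 11821 = -11824)
Y(j) = 10486 + 107*j (Y(j) = (98 + j)*107 = 10486 + 107*j)
√(I + Y(-207)) = √(-11824 + (10486 + 107*(-207))) = √(-11824 + (10486 - 22149)) = √(-11824 - 11663) = √(-23487) = I*√23487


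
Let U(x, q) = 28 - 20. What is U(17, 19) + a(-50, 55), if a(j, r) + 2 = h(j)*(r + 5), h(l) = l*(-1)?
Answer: 3006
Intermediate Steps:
U(x, q) = 8
h(l) = -l
a(j, r) = -2 - j*(5 + r) (a(j, r) = -2 + (-j)*(r + 5) = -2 + (-j)*(5 + r) = -2 - j*(5 + r))
U(17, 19) + a(-50, 55) = 8 + (-2 - 5*(-50) - 1*(-50)*55) = 8 + (-2 + 250 + 2750) = 8 + 2998 = 3006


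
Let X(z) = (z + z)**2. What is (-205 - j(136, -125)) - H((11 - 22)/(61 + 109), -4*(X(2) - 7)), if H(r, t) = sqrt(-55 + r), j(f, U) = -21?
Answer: -184 - I*sqrt(1591370)/170 ≈ -184.0 - 7.4206*I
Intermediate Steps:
X(z) = 4*z**2 (X(z) = (2*z)**2 = 4*z**2)
(-205 - j(136, -125)) - H((11 - 22)/(61 + 109), -4*(X(2) - 7)) = (-205 - 1*(-21)) - sqrt(-55 + (11 - 22)/(61 + 109)) = (-205 + 21) - sqrt(-55 - 11/170) = -184 - sqrt(-55 - 11*1/170) = -184 - sqrt(-55 - 11/170) = -184 - sqrt(-9361/170) = -184 - I*sqrt(1591370)/170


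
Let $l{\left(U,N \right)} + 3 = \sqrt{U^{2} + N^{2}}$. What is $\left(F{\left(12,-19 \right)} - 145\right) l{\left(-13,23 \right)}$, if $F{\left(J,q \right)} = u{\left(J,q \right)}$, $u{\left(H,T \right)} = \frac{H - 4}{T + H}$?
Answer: $\frac{3069}{7} - \frac{1023 \sqrt{698}}{7} \approx -3422.6$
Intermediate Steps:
$u{\left(H,T \right)} = \frac{-4 + H}{H + T}$
$l{\left(U,N \right)} = -3 + \sqrt{N^{2} + U^{2}}$ ($l{\left(U,N \right)} = -3 + \sqrt{U^{2} + N^{2}} = -3 + \sqrt{N^{2} + U^{2}}$)
$F{\left(J,q \right)} = \frac{-4 + J}{J + q}$
$\left(F{\left(12,-19 \right)} - 145\right) l{\left(-13,23 \right)} = \left(\frac{-4 + 12}{12 - 19} - 145\right) \left(-3 + \sqrt{23^{2} + \left(-13\right)^{2}}\right) = \left(\frac{1}{-7} \cdot 8 - 145\right) \left(-3 + \sqrt{529 + 169}\right) = \left(\left(- \frac{1}{7}\right) 8 - 145\right) \left(-3 + \sqrt{698}\right) = \left(- \frac{8}{7} - 145\right) \left(-3 + \sqrt{698}\right) = - \frac{1023 \left(-3 + \sqrt{698}\right)}{7} = \frac{3069}{7} - \frac{1023 \sqrt{698}}{7}$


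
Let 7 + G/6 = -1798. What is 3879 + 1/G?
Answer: 42009569/10830 ≈ 3879.0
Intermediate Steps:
G = -10830 (G = -42 + 6*(-1798) = -42 - 10788 = -10830)
3879 + 1/G = 3879 + 1/(-10830) = 3879 - 1/10830 = 42009569/10830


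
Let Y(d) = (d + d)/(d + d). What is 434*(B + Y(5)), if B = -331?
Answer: -143220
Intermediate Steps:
Y(d) = 1 (Y(d) = (2*d)/((2*d)) = (2*d)*(1/(2*d)) = 1)
434*(B + Y(5)) = 434*(-331 + 1) = 434*(-330) = -143220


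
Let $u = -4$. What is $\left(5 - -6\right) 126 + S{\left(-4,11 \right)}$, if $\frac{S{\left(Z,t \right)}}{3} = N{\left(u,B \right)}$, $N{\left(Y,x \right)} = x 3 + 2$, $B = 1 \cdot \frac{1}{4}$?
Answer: $\frac{5577}{4} \approx 1394.3$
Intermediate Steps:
$B = \frac{1}{4}$ ($B = 1 \cdot \frac{1}{4} = \frac{1}{4} \approx 0.25$)
$N{\left(Y,x \right)} = 2 + 3 x$ ($N{\left(Y,x \right)} = 3 x + 2 = 2 + 3 x$)
$S{\left(Z,t \right)} = \frac{33}{4}$ ($S{\left(Z,t \right)} = 3 \left(2 + 3 \cdot \frac{1}{4}\right) = 3 \left(2 + \frac{3}{4}\right) = 3 \cdot \frac{11}{4} = \frac{33}{4}$)
$\left(5 - -6\right) 126 + S{\left(-4,11 \right)} = \left(5 - -6\right) 126 + \frac{33}{4} = \left(5 + 6\right) 126 + \frac{33}{4} = 11 \cdot 126 + \frac{33}{4} = 1386 + \frac{33}{4} = \frac{5577}{4}$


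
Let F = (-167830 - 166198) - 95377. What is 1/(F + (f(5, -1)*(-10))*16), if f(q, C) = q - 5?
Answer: -1/429405 ≈ -2.3288e-6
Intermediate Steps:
f(q, C) = -5 + q
F = -429405 (F = -334028 - 95377 = -429405)
1/(F + (f(5, -1)*(-10))*16) = 1/(-429405 + ((-5 + 5)*(-10))*16) = 1/(-429405 + (0*(-10))*16) = 1/(-429405 + 0*16) = 1/(-429405 + 0) = 1/(-429405) = -1/429405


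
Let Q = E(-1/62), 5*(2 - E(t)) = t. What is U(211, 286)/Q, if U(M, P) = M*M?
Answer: 13801510/621 ≈ 22225.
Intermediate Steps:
E(t) = 2 - t/5
U(M, P) = M²
Q = 621/310 (Q = 2 - (-1)/(5*62) = 2 - ⅕*(-1/62) = 2 + 1/310 = 621/310 ≈ 2.0032)
U(211, 286)/Q = 211²/(621/310) = 44521*(310/621) = 13801510/621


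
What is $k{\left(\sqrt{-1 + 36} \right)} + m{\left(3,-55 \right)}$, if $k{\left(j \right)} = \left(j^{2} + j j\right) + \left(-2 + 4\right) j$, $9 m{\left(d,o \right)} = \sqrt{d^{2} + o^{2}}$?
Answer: $70 + 2 \sqrt{35} + \frac{\sqrt{3034}}{9} \approx 87.952$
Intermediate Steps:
$m{\left(d,o \right)} = \frac{\sqrt{d^{2} + o^{2}}}{9}$
$k{\left(j \right)} = 2 j + 2 j^{2}$ ($k{\left(j \right)} = \left(j^{2} + j^{2}\right) + 2 j = 2 j^{2} + 2 j = 2 j + 2 j^{2}$)
$k{\left(\sqrt{-1 + 36} \right)} + m{\left(3,-55 \right)} = 2 \sqrt{-1 + 36} \left(1 + \sqrt{-1 + 36}\right) + \frac{\sqrt{3^{2} + \left(-55\right)^{2}}}{9} = 2 \sqrt{35} \left(1 + \sqrt{35}\right) + \frac{\sqrt{9 + 3025}}{9} = 2 \sqrt{35} \left(1 + \sqrt{35}\right) + \frac{\sqrt{3034}}{9} = \frac{\sqrt{3034}}{9} + 2 \sqrt{35} \left(1 + \sqrt{35}\right)$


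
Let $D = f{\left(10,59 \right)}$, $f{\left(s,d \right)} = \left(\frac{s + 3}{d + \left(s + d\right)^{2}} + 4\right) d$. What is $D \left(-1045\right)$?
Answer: $- \frac{237901983}{964} \approx -2.4679 \cdot 10^{5}$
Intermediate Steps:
$f{\left(s,d \right)} = d \left(4 + \frac{3 + s}{d + \left(d + s\right)^{2}}\right)$ ($f{\left(s,d \right)} = \left(\frac{3 + s}{d + \left(d + s\right)^{2}} + 4\right) d = \left(4 + \frac{3 + s}{d + \left(d + s\right)^{2}}\right) d = d \left(4 + \frac{3 + s}{d + \left(d + s\right)^{2}}\right)$)
$D = \frac{1138287}{4820}$ ($D = \frac{59 \left(3 + 10 + 4 \cdot 59 + 4 \left(59 + 10\right)^{2}\right)}{59 + \left(59 + 10\right)^{2}} = \frac{59 \left(3 + 10 + 236 + 4 \cdot 69^{2}\right)}{59 + 69^{2}} = \frac{59 \left(3 + 10 + 236 + 4 \cdot 4761\right)}{59 + 4761} = \frac{59 \left(3 + 10 + 236 + 19044\right)}{4820} = 59 \cdot \frac{1}{4820} \cdot 19293 = \frac{1138287}{4820} \approx 236.16$)
$D \left(-1045\right) = \frac{1138287}{4820} \left(-1045\right) = - \frac{237901983}{964}$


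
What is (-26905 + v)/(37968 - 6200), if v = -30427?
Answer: -1303/722 ≈ -1.8047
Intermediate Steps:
(-26905 + v)/(37968 - 6200) = (-26905 - 30427)/(37968 - 6200) = -57332/31768 = -57332*1/31768 = -1303/722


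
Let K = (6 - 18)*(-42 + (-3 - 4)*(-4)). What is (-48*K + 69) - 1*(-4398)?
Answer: -3597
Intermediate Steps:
K = 168 (K = -12*(-42 - 7*(-4)) = -12*(-42 + 28) = -12*(-14) = 168)
(-48*K + 69) - 1*(-4398) = (-48*168 + 69) - 1*(-4398) = (-8064 + 69) + 4398 = -7995 + 4398 = -3597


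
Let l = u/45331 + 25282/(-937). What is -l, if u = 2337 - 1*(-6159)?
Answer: 1138097590/42475147 ≈ 26.794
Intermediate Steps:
u = 8496 (u = 2337 + 6159 = 8496)
l = -1138097590/42475147 (l = 8496/45331 + 25282/(-937) = 8496*(1/45331) + 25282*(-1/937) = 8496/45331 - 25282/937 = -1138097590/42475147 ≈ -26.794)
-l = -1*(-1138097590/42475147) = 1138097590/42475147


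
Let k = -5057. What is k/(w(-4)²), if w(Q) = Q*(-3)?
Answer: -5057/144 ≈ -35.118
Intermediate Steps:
w(Q) = -3*Q
k/(w(-4)²) = -5057/((-3*(-4))²) = -5057/(12²) = -5057/144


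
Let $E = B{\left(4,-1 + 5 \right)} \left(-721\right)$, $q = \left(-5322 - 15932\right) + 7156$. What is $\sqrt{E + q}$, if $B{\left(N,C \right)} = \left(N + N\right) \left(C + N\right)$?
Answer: $i \sqrt{60242} \approx 245.44 i$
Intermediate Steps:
$B{\left(N,C \right)} = 2 N \left(C + N\right)$
$q = -14098$ ($q = -21254 + 7156 = -14098$)
$E = -46144$ ($E = 2 \cdot 4 \left(\left(-1 + 5\right) + 4\right) \left(-721\right) = 2 \cdot 4 \left(4 + 4\right) \left(-721\right) = 2 \cdot 4 \cdot 8 \left(-721\right) = 64 \left(-721\right) = -46144$)
$\sqrt{E + q} = \sqrt{-46144 - 14098} = \sqrt{-60242} = i \sqrt{60242}$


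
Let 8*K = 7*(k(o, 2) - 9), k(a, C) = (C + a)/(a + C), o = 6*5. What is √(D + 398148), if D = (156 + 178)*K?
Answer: √395810 ≈ 629.13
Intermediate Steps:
o = 30
k(a, C) = 1 (k(a, C) = (C + a)/(C + a) = 1)
K = -7 (K = (7*(1 - 9))/8 = (7*(-8))/8 = (⅛)*(-56) = -7)
D = -2338 (D = (156 + 178)*(-7) = 334*(-7) = -2338)
√(D + 398148) = √(-2338 + 398148) = √395810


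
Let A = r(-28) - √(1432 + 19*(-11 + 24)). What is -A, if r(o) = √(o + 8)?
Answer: √1679 - 2*I*√5 ≈ 40.976 - 4.4721*I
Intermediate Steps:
r(o) = √(8 + o)
A = -√1679 + 2*I*√5 (A = √(8 - 28) - √(1432 + 19*(-11 + 24)) = √(-20) - √(1432 + 19*13) = 2*I*√5 - √(1432 + 247) = 2*I*√5 - √1679 = -√1679 + 2*I*√5 ≈ -40.976 + 4.4721*I)
-A = -(-√1679 + 2*I*√5) = √1679 - 2*I*√5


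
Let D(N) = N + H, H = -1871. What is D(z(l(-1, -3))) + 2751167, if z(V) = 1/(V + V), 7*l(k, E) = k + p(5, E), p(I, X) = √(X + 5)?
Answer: 5498599/2 + 7*√2/2 ≈ 2.7493e+6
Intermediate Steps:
p(I, X) = √(5 + X)
l(k, E) = k/7 + √(5 + E)/7 (l(k, E) = (k + √(5 + E))/7 = k/7 + √(5 + E)/7)
z(V) = 1/(2*V)
D(N) = -1871 + N (D(N) = N - 1871 = -1871 + N)
D(z(l(-1, -3))) + 2751167 = (-1871 + 1/(2*((⅐)*(-1) + √(5 - 3)/7))) + 2751167 = (-1871 + 1/(2*(-⅐ + √2/7))) + 2751167 = 2749296 + 1/(2*(-⅐ + √2/7))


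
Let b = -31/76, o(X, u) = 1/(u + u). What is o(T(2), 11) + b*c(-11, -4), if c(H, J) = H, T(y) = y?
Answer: 3789/836 ≈ 4.5323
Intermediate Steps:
o(X, u) = 1/(2*u)
b = -31/76 (b = -31*1/76 = -31/76 ≈ -0.40789)
o(T(2), 11) + b*c(-11, -4) = (½)/11 - 31/76*(-11) = (½)*(1/11) + 341/76 = 1/22 + 341/76 = 3789/836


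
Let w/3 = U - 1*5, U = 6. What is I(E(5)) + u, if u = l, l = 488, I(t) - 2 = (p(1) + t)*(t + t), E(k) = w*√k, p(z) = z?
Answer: 580 + 6*√5 ≈ 593.42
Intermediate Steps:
w = 3 (w = 3*(6 - 1*5) = 3*(6 - 5) = 3*1 = 3)
E(k) = 3*√k
I(t) = 2 + 2*t*(1 + t) (I(t) = 2 + (1 + t)*(t + t) = 2 + (1 + t)*(2*t) = 2 + 2*t*(1 + t))
u = 488
I(E(5)) + u = (2 + 2*(3*√5) + 2*(3*√5)²) + 488 = (2 + 6*√5 + 2*45) + 488 = (2 + 6*√5 + 90) + 488 = (92 + 6*√5) + 488 = 580 + 6*√5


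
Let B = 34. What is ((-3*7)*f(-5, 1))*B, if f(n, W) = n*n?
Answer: -17850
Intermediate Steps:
f(n, W) = n²
((-3*7)*f(-5, 1))*B = (-3*7*(-5)²)*34 = -21*25*34 = -525*34 = -17850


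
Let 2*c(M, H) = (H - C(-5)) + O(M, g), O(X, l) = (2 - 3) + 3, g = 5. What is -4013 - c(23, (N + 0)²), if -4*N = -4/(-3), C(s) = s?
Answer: -36149/9 ≈ -4016.6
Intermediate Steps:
N = -⅓ (N = -(-1)/(-3) = -(-1)*(-1)/3 = -¼*4/3 = -⅓ ≈ -0.33333)
O(X, l) = 2 (O(X, l) = -1 + 3 = 2)
c(M, H) = 7/2 + H/2 (c(M, H) = ((H - 1*(-5)) + 2)/2 = ((H + 5) + 2)/2 = ((5 + H) + 2)/2 = (7 + H)/2 = 7/2 + H/2)
-4013 - c(23, (N + 0)²) = -4013 - (7/2 + (-⅓ + 0)²/2) = -4013 - (7/2 + (-⅓)²/2) = -4013 - (7/2 + (½)*(⅑)) = -4013 - (7/2 + 1/18) = -4013 - 1*32/9 = -4013 - 32/9 = -36149/9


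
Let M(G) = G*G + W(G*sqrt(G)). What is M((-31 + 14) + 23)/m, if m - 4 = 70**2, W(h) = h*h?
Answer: 63/1226 ≈ 0.051387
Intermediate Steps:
W(h) = h**2
M(G) = G**2 + G**3 (M(G) = G*G + (G*sqrt(G))**2 = G**2 + (G**(3/2))**2 = G**2 + G**3)
m = 4904 (m = 4 + 70**2 = 4 + 4900 = 4904)
M((-31 + 14) + 23)/m = (((-31 + 14) + 23)**2*(1 + ((-31 + 14) + 23)))/4904 = ((-17 + 23)**2*(1 + (-17 + 23)))*(1/4904) = (6**2*(1 + 6))*(1/4904) = (36*7)*(1/4904) = 252*(1/4904) = 63/1226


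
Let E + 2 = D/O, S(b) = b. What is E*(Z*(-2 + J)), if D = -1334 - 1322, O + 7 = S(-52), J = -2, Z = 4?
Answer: -40608/59 ≈ -688.27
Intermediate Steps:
O = -59 (O = -7 - 52 = -59)
D = -2656
E = 2538/59 (E = -2 - 2656/(-59) = -2 - 2656*(-1/59) = -2 + 2656/59 = 2538/59 ≈ 43.017)
E*(Z*(-2 + J)) = 2538*(4*(-2 - 2))/59 = 2538*(4*(-4))/59 = (2538/59)*(-16) = -40608/59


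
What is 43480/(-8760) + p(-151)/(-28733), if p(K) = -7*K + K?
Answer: -31431185/6292527 ≈ -4.9950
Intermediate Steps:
p(K) = -6*K
43480/(-8760) + p(-151)/(-28733) = 43480/(-8760) - 6*(-151)/(-28733) = 43480*(-1/8760) + 906*(-1/28733) = -1087/219 - 906/28733 = -31431185/6292527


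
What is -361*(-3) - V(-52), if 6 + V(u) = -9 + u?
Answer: 1150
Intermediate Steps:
V(u) = -15 + u (V(u) = -6 + (-9 + u) = -15 + u)
-361*(-3) - V(-52) = -361*(-3) - (-15 - 52) = 1083 - 1*(-67) = 1083 + 67 = 1150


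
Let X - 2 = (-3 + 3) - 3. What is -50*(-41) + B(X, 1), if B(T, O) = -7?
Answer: 2043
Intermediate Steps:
X = -1 (X = 2 + ((-3 + 3) - 3) = 2 + (0 - 3) = 2 - 3 = -1)
-50*(-41) + B(X, 1) = -50*(-41) - 7 = 2050 - 7 = 2043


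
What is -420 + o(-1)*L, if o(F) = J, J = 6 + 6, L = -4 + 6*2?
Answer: -324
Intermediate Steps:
L = 8 (L = -4 + 12 = 8)
J = 12
o(F) = 12
-420 + o(-1)*L = -420 + 12*8 = -420 + 96 = -324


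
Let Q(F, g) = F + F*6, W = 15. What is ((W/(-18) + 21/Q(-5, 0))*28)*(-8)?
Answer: 4816/15 ≈ 321.07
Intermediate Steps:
Q(F, g) = 7*F (Q(F, g) = F + 6*F = 7*F)
((W/(-18) + 21/Q(-5, 0))*28)*(-8) = ((15/(-18) + 21/((7*(-5))))*28)*(-8) = ((15*(-1/18) + 21/(-35))*28)*(-8) = ((-5/6 + 21*(-1/35))*28)*(-8) = ((-5/6 - 3/5)*28)*(-8) = -43/30*28*(-8) = -602/15*(-8) = 4816/15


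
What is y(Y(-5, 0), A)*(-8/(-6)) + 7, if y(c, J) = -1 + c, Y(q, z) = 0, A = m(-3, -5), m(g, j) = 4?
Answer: 17/3 ≈ 5.6667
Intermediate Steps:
A = 4
y(Y(-5, 0), A)*(-8/(-6)) + 7 = (-1 + 0)*(-8/(-6)) + 7 = -(-8)*(-1)/6 + 7 = -1*4/3 + 7 = -4/3 + 7 = 17/3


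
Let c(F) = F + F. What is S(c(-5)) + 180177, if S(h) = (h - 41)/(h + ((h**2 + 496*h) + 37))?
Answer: 290265164/1611 ≈ 1.8018e+5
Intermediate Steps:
c(F) = 2*F
S(h) = (-41 + h)/(37 + h**2 + 497*h) (S(h) = (-41 + h)/(h + (37 + h**2 + 496*h)) = (-41 + h)/(37 + h**2 + 497*h))
S(c(-5)) + 180177 = (-41 + 2*(-5))/(37 + (2*(-5))**2 + 497*(2*(-5))) + 180177 = (-41 - 10)/(37 + (-10)**2 + 497*(-10)) + 180177 = -51/(37 + 100 - 4970) + 180177 = -51/(-4833) + 180177 = -1/4833*(-51) + 180177 = 17/1611 + 180177 = 290265164/1611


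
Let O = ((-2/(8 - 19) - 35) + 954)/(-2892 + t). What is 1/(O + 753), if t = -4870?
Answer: 85382/64282535 ≈ 0.0013282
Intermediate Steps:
O = -10111/85382 (O = ((-2/(8 - 19) - 35) + 954)/(-2892 - 4870) = ((-2/(-11) - 35) + 954)/(-7762) = ((-2*(-1/11) - 35) + 954)*(-1/7762) = ((2/11 - 35) + 954)*(-1/7762) = (-383/11 + 954)*(-1/7762) = (10111/11)*(-1/7762) = -10111/85382 ≈ -0.11842)
1/(O + 753) = 1/(-10111/85382 + 753) = 1/(64282535/85382) = 85382/64282535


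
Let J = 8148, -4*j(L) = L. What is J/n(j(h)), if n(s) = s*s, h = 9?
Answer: 43456/27 ≈ 1609.5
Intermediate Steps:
j(L) = -L/4
n(s) = s²
J/n(j(h)) = 8148/((-¼*9)²) = 8148/((-9/4)²) = 8148/(81/16) = 8148*(16/81) = 43456/27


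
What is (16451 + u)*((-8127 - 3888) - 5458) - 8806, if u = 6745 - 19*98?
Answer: -372777788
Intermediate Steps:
u = 4883 (u = 6745 - 1862 = 4883)
(16451 + u)*((-8127 - 3888) - 5458) - 8806 = (16451 + 4883)*((-8127 - 3888) - 5458) - 8806 = 21334*(-12015 - 5458) - 8806 = 21334*(-17473) - 8806 = -372768982 - 8806 = -372777788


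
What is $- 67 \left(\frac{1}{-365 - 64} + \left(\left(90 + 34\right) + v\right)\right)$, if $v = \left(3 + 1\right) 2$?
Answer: $- \frac{3794009}{429} \approx -8843.8$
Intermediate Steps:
$v = 8$ ($v = 4 \cdot 2 = 8$)
$- 67 \left(\frac{1}{-365 - 64} + \left(\left(90 + 34\right) + v\right)\right) = - 67 \left(\frac{1}{-365 - 64} + \left(\left(90 + 34\right) + 8\right)\right) = - 67 \left(\frac{1}{-429} + \left(124 + 8\right)\right) = - 67 \left(- \frac{1}{429} + 132\right) = \left(-67\right) \frac{56627}{429} = - \frac{3794009}{429}$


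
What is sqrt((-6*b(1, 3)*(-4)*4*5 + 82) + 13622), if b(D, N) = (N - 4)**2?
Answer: 6*sqrt(394) ≈ 119.10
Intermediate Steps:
b(D, N) = (-4 + N)**2
sqrt((-6*b(1, 3)*(-4)*4*5 + 82) + 13622) = sqrt((-6*(-4 + 3)**2*(-4)*4*5 + 82) + 13622) = sqrt((-6*(-1)**2*(-4)*20 + 82) + 13622) = sqrt((-6*1*(-4)*20 + 82) + 13622) = sqrt((-(-24)*20 + 82) + 13622) = sqrt((-6*(-80) + 82) + 13622) = sqrt((480 + 82) + 13622) = sqrt(562 + 13622) = sqrt(14184) = 6*sqrt(394)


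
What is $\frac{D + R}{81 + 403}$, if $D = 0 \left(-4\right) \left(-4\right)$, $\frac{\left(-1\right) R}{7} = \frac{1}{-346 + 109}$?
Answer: $\frac{7}{114708} \approx 6.1025 \cdot 10^{-5}$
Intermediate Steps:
$R = \frac{7}{237}$ ($R = - \frac{7}{-346 + 109} = - \frac{7}{-237} = \left(-7\right) \left(- \frac{1}{237}\right) = \frac{7}{237} \approx 0.029536$)
$D = 0$ ($D = 0 \left(-4\right) = 0$)
$\frac{D + R}{81 + 403} = \frac{0 + \frac{7}{237}}{81 + 403} = \frac{7}{237 \cdot 484} = \frac{7}{237} \cdot \frac{1}{484} = \frac{7}{114708}$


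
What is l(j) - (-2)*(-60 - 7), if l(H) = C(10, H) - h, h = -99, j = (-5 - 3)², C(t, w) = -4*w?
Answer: -291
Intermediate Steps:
j = 64 (j = (-8)² = 64)
l(H) = 99 - 4*H (l(H) = -4*H - 1*(-99) = -4*H + 99 = 99 - 4*H)
l(j) - (-2)*(-60 - 7) = (99 - 4*64) - (-2)*(-60 - 7) = (99 - 256) - (-2)*(-67) = -157 - 1*134 = -157 - 134 = -291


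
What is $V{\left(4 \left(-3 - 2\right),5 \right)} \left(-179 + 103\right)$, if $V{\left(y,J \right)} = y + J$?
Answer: $1140$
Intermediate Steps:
$V{\left(y,J \right)} = J + y$
$V{\left(4 \left(-3 - 2\right),5 \right)} \left(-179 + 103\right) = \left(5 + 4 \left(-3 - 2\right)\right) \left(-179 + 103\right) = \left(5 + 4 \left(-5\right)\right) \left(-76\right) = \left(5 - 20\right) \left(-76\right) = \left(-15\right) \left(-76\right) = 1140$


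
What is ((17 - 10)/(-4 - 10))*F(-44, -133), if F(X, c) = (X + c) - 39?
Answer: 108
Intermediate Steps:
F(X, c) = -39 + X + c
((17 - 10)/(-4 - 10))*F(-44, -133) = ((17 - 10)/(-4 - 10))*(-39 - 44 - 133) = (7/(-14))*(-216) = (7*(-1/14))*(-216) = -½*(-216) = 108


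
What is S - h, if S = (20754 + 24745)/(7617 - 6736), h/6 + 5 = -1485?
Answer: 7921639/881 ≈ 8991.6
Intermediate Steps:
h = -8940 (h = -30 + 6*(-1485) = -30 - 8910 = -8940)
S = 45499/881 ≈ 51.645
S - h = 45499/881 - 1*(-8940) = 45499/881 + 8940 = 7921639/881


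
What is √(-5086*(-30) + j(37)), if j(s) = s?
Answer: √152617 ≈ 390.66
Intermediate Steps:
√(-5086*(-30) + j(37)) = √(-5086*(-30) + 37) = √(152580 + 37) = √152617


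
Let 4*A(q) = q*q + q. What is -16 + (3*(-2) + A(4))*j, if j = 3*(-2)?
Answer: -10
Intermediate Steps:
A(q) = q/4 + q²/4 (A(q) = (q*q + q)/4 = (q² + q)/4 = (q + q²)/4 = q/4 + q²/4)
j = -6
-16 + (3*(-2) + A(4))*j = -16 + (3*(-2) + (¼)*4*(1 + 4))*(-6) = -16 + (-6 + (¼)*4*5)*(-6) = -16 + (-6 + 5)*(-6) = -16 - 1*(-6) = -16 + 6 = -10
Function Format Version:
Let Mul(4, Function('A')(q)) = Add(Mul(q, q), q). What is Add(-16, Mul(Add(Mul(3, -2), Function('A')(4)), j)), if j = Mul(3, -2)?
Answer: -10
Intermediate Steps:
Function('A')(q) = Add(Mul(Rational(1, 4), q), Mul(Rational(1, 4), Pow(q, 2))) (Function('A')(q) = Mul(Rational(1, 4), Add(Mul(q, q), q)) = Mul(Rational(1, 4), Add(Pow(q, 2), q)) = Mul(Rational(1, 4), Add(q, Pow(q, 2))) = Add(Mul(Rational(1, 4), q), Mul(Rational(1, 4), Pow(q, 2))))
j = -6
Add(-16, Mul(Add(Mul(3, -2), Function('A')(4)), j)) = Add(-16, Mul(Add(Mul(3, -2), Mul(Rational(1, 4), 4, Add(1, 4))), -6)) = Add(-16, Mul(Add(-6, Mul(Rational(1, 4), 4, 5)), -6)) = Add(-16, Mul(Add(-6, 5), -6)) = Add(-16, Mul(-1, -6)) = Add(-16, 6) = -10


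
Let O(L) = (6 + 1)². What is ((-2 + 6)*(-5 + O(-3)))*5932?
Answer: 1044032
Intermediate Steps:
O(L) = 49 (O(L) = 7² = 49)
((-2 + 6)*(-5 + O(-3)))*5932 = ((-2 + 6)*(-5 + 49))*5932 = (4*44)*5932 = 176*5932 = 1044032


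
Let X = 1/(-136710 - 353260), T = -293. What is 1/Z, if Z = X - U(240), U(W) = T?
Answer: 489970/143561209 ≈ 0.0034130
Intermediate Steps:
U(W) = -293
X = -1/489970 (X = 1/(-489970) = -1/489970 ≈ -2.0409e-6)
Z = 143561209/489970 (Z = -1/489970 - 1*(-293) = -1/489970 + 293 = 143561209/489970 ≈ 293.00)
1/Z = 1/(143561209/489970) = 489970/143561209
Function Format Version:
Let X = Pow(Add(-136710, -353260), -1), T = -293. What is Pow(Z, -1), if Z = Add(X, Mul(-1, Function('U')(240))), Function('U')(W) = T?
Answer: Rational(489970, 143561209) ≈ 0.0034130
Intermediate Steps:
Function('U')(W) = -293
X = Rational(-1, 489970) (X = Pow(-489970, -1) = Rational(-1, 489970) ≈ -2.0409e-6)
Z = Rational(143561209, 489970) (Z = Add(Rational(-1, 489970), Mul(-1, -293)) = Add(Rational(-1, 489970), 293) = Rational(143561209, 489970) ≈ 293.00)
Pow(Z, -1) = Pow(Rational(143561209, 489970), -1) = Rational(489970, 143561209)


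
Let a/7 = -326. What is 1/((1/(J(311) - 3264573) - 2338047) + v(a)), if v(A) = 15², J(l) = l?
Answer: -3264262/7631263517365 ≈ -4.2775e-7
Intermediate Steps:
a = -2282 (a = 7*(-326) = -2282)
v(A) = 225
1/((1/(J(311) - 3264573) - 2338047) + v(a)) = 1/((1/(311 - 3264573) - 2338047) + 225) = 1/((1/(-3264262) - 2338047) + 225) = 1/((-1/3264262 - 2338047) + 225) = 1/(-7631997976315/3264262 + 225) = 1/(-7631263517365/3264262) = -3264262/7631263517365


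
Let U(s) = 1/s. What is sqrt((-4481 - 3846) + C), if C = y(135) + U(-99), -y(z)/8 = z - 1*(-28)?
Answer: I*sqrt(10488170)/33 ≈ 98.138*I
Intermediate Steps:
y(z) = -224 - 8*z (y(z) = -8*(z - 1*(-28)) = -8*(z + 28) = -8*(28 + z) = -224 - 8*z)
C = -129097/99 (C = (-224 - 8*135) + 1/(-99) = (-224 - 1080) - 1/99 = -1304 - 1/99 = -129097/99 ≈ -1304.0)
sqrt((-4481 - 3846) + C) = sqrt((-4481 - 3846) - 129097/99) = sqrt(-8327 - 129097/99) = sqrt(-953470/99) = I*sqrt(10488170)/33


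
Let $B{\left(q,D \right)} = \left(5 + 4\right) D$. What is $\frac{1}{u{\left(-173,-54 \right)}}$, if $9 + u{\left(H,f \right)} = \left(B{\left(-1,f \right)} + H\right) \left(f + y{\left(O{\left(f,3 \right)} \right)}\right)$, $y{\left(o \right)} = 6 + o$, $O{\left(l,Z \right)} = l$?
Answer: $\frac{1}{67209} \approx 1.4879 \cdot 10^{-5}$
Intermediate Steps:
$B{\left(q,D \right)} = 9 D$
$u{\left(H,f \right)} = -9 + \left(6 + 2 f\right) \left(H + 9 f\right)$ ($u{\left(H,f \right)} = -9 + \left(9 f + H\right) \left(f + \left(6 + f\right)\right) = -9 + \left(H + 9 f\right) \left(6 + 2 f\right) = -9 + \left(6 + 2 f\right) \left(H + 9 f\right)$)
$\frac{1}{u{\left(-173,-54 \right)}} = \frac{1}{-9 + 6 \left(-173\right) + 18 \left(-54\right)^{2} + 54 \left(-54\right) + 2 \left(-173\right) \left(-54\right)} = \frac{1}{-9 - 1038 + 18 \cdot 2916 - 2916 + 18684} = \frac{1}{-9 - 1038 + 52488 - 2916 + 18684} = \frac{1}{67209}$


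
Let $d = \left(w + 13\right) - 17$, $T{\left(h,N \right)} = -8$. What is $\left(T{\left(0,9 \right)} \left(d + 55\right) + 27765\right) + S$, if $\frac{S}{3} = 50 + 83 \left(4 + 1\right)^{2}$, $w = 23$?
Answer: $33548$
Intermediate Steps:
$d = 19$ ($d = \left(23 + 13\right) - 17 = 36 - 17 = 19$)
$S = 6375$ ($S = 3 \left(50 + 83 \left(4 + 1\right)^{2}\right) = 3 \left(50 + 83 \cdot 5^{2}\right) = 3 \left(50 + 83 \cdot 25\right) = 3 \left(50 + 2075\right) = 3 \cdot 2125 = 6375$)
$\left(T{\left(0,9 \right)} \left(d + 55\right) + 27765\right) + S = \left(- 8 \left(19 + 55\right) + 27765\right) + 6375 = \left(\left(-8\right) 74 + 27765\right) + 6375 = \left(-592 + 27765\right) + 6375 = 27173 + 6375 = 33548$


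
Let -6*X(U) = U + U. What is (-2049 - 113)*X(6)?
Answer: 4324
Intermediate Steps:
X(U) = -U/3 (X(U) = -(U + U)/6 = -U/3)
(-2049 - 113)*X(6) = (-2049 - 113)*(-⅓*6) = -2162*(-2) = 4324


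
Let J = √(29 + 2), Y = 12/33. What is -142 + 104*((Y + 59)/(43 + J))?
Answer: 40250/9999 - 33956*√31/9999 ≈ -14.882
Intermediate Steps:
Y = 4/11 (Y = 12*(1/33) = 4/11 ≈ 0.36364)
J = √31 ≈ 5.5678
-142 + 104*((Y + 59)/(43 + J)) = -142 + 104*((4/11 + 59)/(43 + √31)) = -142 + 104*(653/(11*(43 + √31))) = -142 + 67912/(11*(43 + √31))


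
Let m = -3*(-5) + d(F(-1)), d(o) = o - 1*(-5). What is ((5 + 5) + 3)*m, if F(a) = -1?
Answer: 247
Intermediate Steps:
d(o) = 5 + o (d(o) = o + 5 = 5 + o)
m = 19 (m = -3*(-5) + (5 - 1) = 15 + 4 = 19)
((5 + 5) + 3)*m = ((5 + 5) + 3)*19 = (10 + 3)*19 = 13*19 = 247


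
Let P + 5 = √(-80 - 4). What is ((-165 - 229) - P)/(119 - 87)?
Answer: -389/32 - I*√21/16 ≈ -12.156 - 0.28641*I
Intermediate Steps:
P = -5 + 2*I*√21 (P = -5 + √(-80 - 4) = -5 + √(-84) = -5 + 2*I*√21 ≈ -5.0 + 9.1651*I)
((-165 - 229) - P)/(119 - 87) = ((-165 - 229) - (-5 + 2*I*√21))/(119 - 87) = (-394 + (5 - 2*I*√21))/32 = (-389 - 2*I*√21)*(1/32) = -389/32 - I*√21/16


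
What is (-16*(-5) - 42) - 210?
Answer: -172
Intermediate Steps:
(-16*(-5) - 42) - 210 = (80 - 42) - 210 = 38 - 210 = -172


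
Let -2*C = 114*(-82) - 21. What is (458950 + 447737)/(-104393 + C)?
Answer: -1813374/199417 ≈ -9.0934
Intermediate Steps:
C = 9369/2 (C = -(114*(-82) - 21)/2 = -(-9348 - 21)/2 = -1/2*(-9369) = 9369/2 ≈ 4684.5)
(458950 + 447737)/(-104393 + C) = (458950 + 447737)/(-104393 + 9369/2) = 906687/(-199417/2) = 906687*(-2/199417) = -1813374/199417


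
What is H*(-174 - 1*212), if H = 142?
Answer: -54812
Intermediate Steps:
H*(-174 - 1*212) = 142*(-174 - 1*212) = 142*(-174 - 212) = 142*(-386) = -54812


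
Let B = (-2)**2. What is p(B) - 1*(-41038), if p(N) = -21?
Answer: 41017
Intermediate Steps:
B = 4
p(B) - 1*(-41038) = -21 - 1*(-41038) = -21 + 41038 = 41017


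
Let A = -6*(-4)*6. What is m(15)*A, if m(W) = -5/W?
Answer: -48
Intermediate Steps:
A = 144 (A = 24*6 = 144)
m(15)*A = -5/15*144 = -5*1/15*144 = -⅓*144 = -48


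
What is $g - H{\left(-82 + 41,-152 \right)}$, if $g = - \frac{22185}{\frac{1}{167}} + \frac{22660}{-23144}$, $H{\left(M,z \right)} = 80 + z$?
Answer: $- \frac{1948737413}{526} \approx -3.7048 \cdot 10^{6}$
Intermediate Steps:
$g = - \frac{1948775285}{526}$ ($g = - 22185 \frac{1}{\frac{1}{167}} + 22660 \left(- \frac{1}{23144}\right) = \left(-22185\right) 167 - \frac{515}{526} = -3704895 - \frac{515}{526} = - \frac{1948775285}{526} \approx -3.7049 \cdot 10^{6}$)
$g - H{\left(-82 + 41,-152 \right)} = - \frac{1948775285}{526} - \left(80 - 152\right) = - \frac{1948775285}{526} - -72 = - \frac{1948775285}{526} + 72 = - \frac{1948737413}{526}$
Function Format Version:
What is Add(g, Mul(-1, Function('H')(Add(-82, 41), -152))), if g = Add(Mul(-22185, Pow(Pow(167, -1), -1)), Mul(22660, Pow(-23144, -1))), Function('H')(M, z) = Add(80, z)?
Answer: Rational(-1948737413, 526) ≈ -3.7048e+6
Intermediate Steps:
g = Rational(-1948775285, 526) (g = Add(Mul(-22185, Pow(Rational(1, 167), -1)), Mul(22660, Rational(-1, 23144))) = Add(Mul(-22185, 167), Rational(-515, 526)) = Add(-3704895, Rational(-515, 526)) = Rational(-1948775285, 526) ≈ -3.7049e+6)
Add(g, Mul(-1, Function('H')(Add(-82, 41), -152))) = Add(Rational(-1948775285, 526), Mul(-1, Add(80, -152))) = Add(Rational(-1948775285, 526), Mul(-1, -72)) = Add(Rational(-1948775285, 526), 72) = Rational(-1948737413, 526)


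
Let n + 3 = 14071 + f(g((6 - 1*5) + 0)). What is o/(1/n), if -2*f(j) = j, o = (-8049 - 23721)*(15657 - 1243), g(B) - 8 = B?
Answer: -6440137651530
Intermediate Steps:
g(B) = 8 + B
o = -457932780 (o = -31770*14414 = -457932780)
f(j) = -j/2
n = 28127/2 (n = -3 + (14071 - (8 + ((6 - 1*5) + 0))/2) = -3 + (14071 - (8 + ((6 - 5) + 0))/2) = -3 + (14071 - (8 + (1 + 0))/2) = -3 + (14071 - (8 + 1)/2) = -3 + (14071 - 1/2*9) = -3 + (14071 - 9/2) = -3 + 28133/2 = 28127/2 ≈ 14064.)
o/(1/n) = -457932780/(1/(28127/2)) = -457932780/2/28127 = -457932780*28127/2 = -6440137651530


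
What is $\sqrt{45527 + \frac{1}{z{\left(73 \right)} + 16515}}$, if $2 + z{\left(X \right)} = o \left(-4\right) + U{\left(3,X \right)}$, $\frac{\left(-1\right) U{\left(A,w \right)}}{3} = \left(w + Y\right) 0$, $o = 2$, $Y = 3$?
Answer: $\frac{4 \sqrt{775139928730}}{16505} \approx 213.37$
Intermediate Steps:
$U{\left(A,w \right)} = 0$ ($U{\left(A,w \right)} = - 3 \left(w + 3\right) 0 = - 3 \left(3 + w\right) 0 = \left(-3\right) 0 = 0$)
$z{\left(X \right)} = -10$ ($z{\left(X \right)} = -2 + \left(2 \left(-4\right) + 0\right) = -2 + \left(-8 + 0\right) = -2 - 8 = -10$)
$\sqrt{45527 + \frac{1}{z{\left(73 \right)} + 16515}} = \sqrt{45527 + \frac{1}{-10 + 16515}} = \sqrt{45527 + \frac{1}{16505}} = \sqrt{\frac{751423136}{16505}} = \frac{4 \sqrt{775139928730}}{16505}$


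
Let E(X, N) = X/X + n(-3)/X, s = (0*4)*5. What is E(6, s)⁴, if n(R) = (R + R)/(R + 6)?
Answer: 16/81 ≈ 0.19753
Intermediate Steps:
s = 0 (s = 0*5 = 0)
n(R) = 2*R/(6 + R) (n(R) = (2*R)/(6 + R) = 2*R/(6 + R))
E(X, N) = 1 - 2/X (E(X, N) = X/X + (2*(-3)/(6 - 3))/X = 1 + (2*(-3)/3)/X = 1 + (2*(-3)*(⅓))/X = 1 - 2/X)
E(6, s)⁴ = ((-2 + 6)/6)⁴ = ((⅙)*4)⁴ = (⅔)⁴ = 16/81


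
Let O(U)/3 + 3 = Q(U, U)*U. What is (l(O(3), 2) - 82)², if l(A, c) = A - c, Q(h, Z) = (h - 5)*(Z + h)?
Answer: 40401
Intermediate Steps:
Q(h, Z) = (-5 + h)*(Z + h)
O(U) = -9 + 3*U*(-10*U + 2*U²) (O(U) = -9 + 3*((U² - 5*U - 5*U + U*U)*U) = -9 + 3*((U² - 5*U - 5*U + U²)*U) = -9 + 3*((-10*U + 2*U²)*U) = -9 + 3*(U*(-10*U + 2*U²)) = -9 + 3*U*(-10*U + 2*U²))
(l(O(3), 2) - 82)² = (((-9 + 6*3²*(-5 + 3)) - 1*2) - 82)² = (((-9 + 6*9*(-2)) - 2) - 82)² = (((-9 - 108) - 2) - 82)² = ((-117 - 2) - 82)² = (-119 - 82)² = (-201)² = 40401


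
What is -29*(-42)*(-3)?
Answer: -3654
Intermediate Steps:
-29*(-42)*(-3) = 1218*(-3) = -3654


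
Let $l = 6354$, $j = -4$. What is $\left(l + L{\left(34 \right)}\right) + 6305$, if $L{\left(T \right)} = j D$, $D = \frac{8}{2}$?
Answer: $12643$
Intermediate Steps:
$D = 4$ ($D = 8 \cdot \frac{1}{2} = 4$)
$L{\left(T \right)} = -16$ ($L{\left(T \right)} = \left(-4\right) 4 = -16$)
$\left(l + L{\left(34 \right)}\right) + 6305 = \left(6354 - 16\right) + 6305 = 6338 + 6305 = 12643$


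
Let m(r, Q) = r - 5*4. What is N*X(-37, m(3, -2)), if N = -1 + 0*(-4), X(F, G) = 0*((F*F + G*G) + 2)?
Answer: 0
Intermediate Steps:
m(r, Q) = -20 + r (m(r, Q) = r - 20 = -20 + r)
X(F, G) = 0 (X(F, G) = 0*((F² + G²) + 2) = 0*(2 + F² + G²) = 0)
N = -1 (N = -1 + 0 = -1)
N*X(-37, m(3, -2)) = -1*0 = 0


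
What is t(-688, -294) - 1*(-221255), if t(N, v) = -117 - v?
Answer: 221432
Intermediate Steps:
t(-688, -294) - 1*(-221255) = (-117 - 1*(-294)) - 1*(-221255) = (-117 + 294) + 221255 = 177 + 221255 = 221432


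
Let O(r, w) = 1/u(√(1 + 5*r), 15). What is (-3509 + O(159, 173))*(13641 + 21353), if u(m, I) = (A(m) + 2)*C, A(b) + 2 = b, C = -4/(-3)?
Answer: -122793946 + 52491*√199/796 ≈ -1.2279e+8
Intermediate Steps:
C = 4/3 (C = -4*(-⅓) = 4/3 ≈ 1.3333)
A(b) = -2 + b
u(m, I) = 4*m/3 (u(m, I) = ((-2 + m) + 2)*(4/3) = m*(4/3) = 4*m/3)
O(r, w) = 3/(4*√(1 + 5*r)) (O(r, w) = 1/(4*√(1 + 5*r)/3) = 3/(4*√(1 + 5*r)))
(-3509 + O(159, 173))*(13641 + 21353) = (-3509 + 3/(4*√(1 + 5*159)))*(13641 + 21353) = (-3509 + 3/(4*√(1 + 795)))*34994 = (-3509 + 3/(4*√796))*34994 = (-3509 + 3*(√199/398)/4)*34994 = (-3509 + 3*√199/1592)*34994 = -122793946 + 52491*√199/796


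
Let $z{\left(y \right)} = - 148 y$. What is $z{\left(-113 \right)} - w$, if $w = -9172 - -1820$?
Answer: $24076$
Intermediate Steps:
$w = -7352$ ($w = -9172 + 1820 = -7352$)
$z{\left(-113 \right)} - w = \left(-148\right) \left(-113\right) - -7352 = 16724 + 7352 = 24076$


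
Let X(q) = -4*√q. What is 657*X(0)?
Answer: 0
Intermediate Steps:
657*X(0) = 657*(-4*√0) = 657*(-4*0) = 657*0 = 0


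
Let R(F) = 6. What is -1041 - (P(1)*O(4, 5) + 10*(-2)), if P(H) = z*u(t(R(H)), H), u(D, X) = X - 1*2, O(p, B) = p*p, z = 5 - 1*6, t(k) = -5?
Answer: -1037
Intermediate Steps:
z = -1 (z = 5 - 6 = -1)
O(p, B) = p**2
u(D, X) = -2 + X (u(D, X) = X - 2 = -2 + X)
P(H) = 2 - H (P(H) = -(-2 + H) = 2 - H)
-1041 - (P(1)*O(4, 5) + 10*(-2)) = -1041 - ((2 - 1*1)*4**2 + 10*(-2)) = -1041 - ((2 - 1)*16 - 20) = -1041 - (1*16 - 20) = -1041 - (16 - 20) = -1041 - 1*(-4) = -1041 + 4 = -1037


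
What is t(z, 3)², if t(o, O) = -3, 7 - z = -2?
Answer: 9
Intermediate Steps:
z = 9 (z = 7 - 1*(-2) = 7 + 2 = 9)
t(z, 3)² = (-3)² = 9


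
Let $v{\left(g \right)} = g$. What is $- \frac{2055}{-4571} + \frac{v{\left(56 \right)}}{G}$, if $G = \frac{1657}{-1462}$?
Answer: $- \frac{370831777}{7574147} \approx -48.96$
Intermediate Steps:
$G = - \frac{1657}{1462}$ ($G = 1657 \left(- \frac{1}{1462}\right) = - \frac{1657}{1462} \approx -1.1334$)
$- \frac{2055}{-4571} + \frac{v{\left(56 \right)}}{G} = - \frac{2055}{-4571} + \frac{56}{- \frac{1657}{1462}} = \left(-2055\right) \left(- \frac{1}{4571}\right) + 56 \left(- \frac{1462}{1657}\right) = \frac{2055}{4571} - \frac{81872}{1657} = - \frac{370831777}{7574147}$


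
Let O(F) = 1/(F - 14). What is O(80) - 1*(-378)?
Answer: 24949/66 ≈ 378.02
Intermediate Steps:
O(F) = 1/(-14 + F)
O(80) - 1*(-378) = 1/(-14 + 80) - 1*(-378) = 1/66 + 378 = 24949/66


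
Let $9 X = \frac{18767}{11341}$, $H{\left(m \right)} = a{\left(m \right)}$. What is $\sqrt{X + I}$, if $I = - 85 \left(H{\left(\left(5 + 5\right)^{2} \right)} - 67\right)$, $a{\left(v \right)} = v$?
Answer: $\frac{i \sqrt{3246755667298}}{34023} \approx 52.961 i$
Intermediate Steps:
$H{\left(m \right)} = m$
$X = \frac{18767}{102069}$ ($X = \frac{18767 \cdot \frac{1}{11341}}{9} = \frac{1}{9} \cdot \frac{18767}{11341} = \frac{18767}{102069} \approx 0.18387$)
$I = -2805$ ($I = - 85 \left(\left(5 + 5\right)^{2} - 67\right) = - 85 \left(10^{2} - 67\right) = - 85 \left(100 - 67\right) = \left(-85\right) 33 = -2805$)
$\sqrt{X + I} = \sqrt{\frac{18767}{102069} - 2805} = \sqrt{- \frac{286284778}{102069}} = \frac{i \sqrt{3246755667298}}{34023}$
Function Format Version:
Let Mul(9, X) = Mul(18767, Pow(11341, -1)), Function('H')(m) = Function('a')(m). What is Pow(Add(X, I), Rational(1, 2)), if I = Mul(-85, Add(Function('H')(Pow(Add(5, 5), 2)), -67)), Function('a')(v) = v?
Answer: Mul(Rational(1, 34023), I, Pow(3246755667298, Rational(1, 2))) ≈ Mul(52.961, I)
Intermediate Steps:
Function('H')(m) = m
X = Rational(18767, 102069) (X = Mul(Rational(1, 9), Mul(18767, Pow(11341, -1))) = Mul(Rational(1, 9), Mul(18767, Rational(1, 11341))) = Mul(Rational(1, 9), Rational(18767, 11341)) = Rational(18767, 102069) ≈ 0.18387)
I = -2805 (I = Mul(-85, Add(Pow(Add(5, 5), 2), -67)) = Mul(-85, Add(Pow(10, 2), -67)) = Mul(-85, Add(100, -67)) = Mul(-85, 33) = -2805)
Pow(Add(X, I), Rational(1, 2)) = Pow(Add(Rational(18767, 102069), -2805), Rational(1, 2)) = Pow(Rational(-286284778, 102069), Rational(1, 2)) = Mul(Rational(1, 34023), I, Pow(3246755667298, Rational(1, 2)))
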